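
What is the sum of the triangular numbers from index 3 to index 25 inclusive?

Σ i(i+1)/2 = (Σi² + Σi) / 2 over i = 3..25.
Σi = 325 − 3 = 322 and Σi² = 5525 − 5 = 5520.
(1·5520 + 1·322) / 2 = 5842/2 = 2921.

2921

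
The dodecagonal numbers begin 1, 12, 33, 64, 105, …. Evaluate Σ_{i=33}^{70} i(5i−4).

Σ i(5i−4) = 5Σi² − 4Σi over i = 33..70.
Σi = 2485 − 528 = 1957 and Σi² = 116795 − 11440 = 105355.
5·105355 − 4·1957 = 518947.

518947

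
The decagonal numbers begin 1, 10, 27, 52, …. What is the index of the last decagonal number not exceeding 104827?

Solve n(4n−3) ≤ 104827 for integer n.
n = 162 gives 104490 ≤ 104827, while n = 163 gives 105787 > 104827; so the answer is index 162.

162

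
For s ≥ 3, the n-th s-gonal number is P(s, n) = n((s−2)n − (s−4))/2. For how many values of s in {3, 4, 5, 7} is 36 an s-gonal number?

2

s = 3: P(3, 8) = 36. ✓
s = 4: P(4, 6) = 36. ✓
s = 5: P(5, 5) = 35 and P(5, 6) = 51; 36 is not s-gonal.
s = 7: P(7, 4) = 34 and P(7, 5) = 55; 36 is not s-gonal.
Hits: s ∈ {3, 4} → 2.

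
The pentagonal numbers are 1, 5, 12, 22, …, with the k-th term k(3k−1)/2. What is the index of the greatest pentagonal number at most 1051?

Solve n(3n−1)/2 ≤ 1051 for integer n.
n = 26 gives 1001 ≤ 1051, while n = 27 gives 1080 > 1051; so the answer is index 26.

26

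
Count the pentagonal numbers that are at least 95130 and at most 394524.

262

The n-th pentagonal number is n(3n−1)/2.
Smallest index with value ≥ 95130: n = 252 (giving 95130).
Largest index with value ≤ 394524: n = 513 (giving 394497).
Indices 252 through 513: 262 terms.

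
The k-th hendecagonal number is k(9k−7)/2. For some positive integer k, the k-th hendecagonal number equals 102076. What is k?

Set n(9n−7)/2 = 102076, giving 9n² − 7n − 204152 = 0.
The discriminant is 49 + 72·102076 = 7349521, and √7349521 = 2711.
So n = (7 + 2711) / 18 = 2718/18 = 151.

151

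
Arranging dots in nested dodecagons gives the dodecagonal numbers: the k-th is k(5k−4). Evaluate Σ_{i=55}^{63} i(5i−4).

Σ i(5i−4) = 5Σi² − 4Σi over i = 55..63.
Σi = 2016 − 1485 = 531 and Σi² = 85344 − 53955 = 31389.
5·31389 − 4·531 = 154821.

154821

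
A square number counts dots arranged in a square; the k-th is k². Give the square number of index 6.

36

The 6th square number is n² with n = 6.
6² = 36.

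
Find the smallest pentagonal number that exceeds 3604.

Solve n(3n−1)/2 > 3604 for integer n.
The largest n with value ≤ 3604 is 49 (since 3577 ≤ 3604 < 3725), so the first above is n = 50, value 3725.

3725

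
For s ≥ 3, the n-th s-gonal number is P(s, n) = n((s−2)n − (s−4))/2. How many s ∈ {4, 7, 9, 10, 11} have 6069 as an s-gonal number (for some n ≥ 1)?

s = 4: P(4, 77) = 5929 and P(4, 78) = 6084; 6069 is not s-gonal.
s = 7: P(7, 49) = 5929 and P(7, 50) = 6175; 6069 is not s-gonal.
s = 9: P(9, 42) = 6069. ✓
s = 10: P(10, 39) = 5967 and P(10, 40) = 6280; 6069 is not s-gonal.
s = 11: P(11, 37) = 6031 and P(11, 38) = 6365; 6069 is not s-gonal.
Hits: s ∈ {9} → 1.

1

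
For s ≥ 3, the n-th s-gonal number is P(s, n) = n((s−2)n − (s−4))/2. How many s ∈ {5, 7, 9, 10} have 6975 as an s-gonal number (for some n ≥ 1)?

s = 5: P(5, 68) = 6902 and P(5, 69) = 7107; 6975 is not s-gonal.
s = 7: P(7, 53) = 6943 and P(7, 54) = 7209; 6975 is not s-gonal.
s = 9: P(9, 45) = 6975. ✓
s = 10: P(10, 42) = 6930 and P(10, 43) = 7267; 6975 is not s-gonal.
Hits: s ∈ {9} → 1.

1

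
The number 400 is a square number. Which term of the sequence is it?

We need n² = 400, so n = √400 = 20.

20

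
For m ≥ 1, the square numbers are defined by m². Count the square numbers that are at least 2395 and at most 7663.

39

The n-th square number is n².
Smallest index with value ≥ 2395: n = 49 (giving 2401).
Largest index with value ≤ 7663: n = 87 (giving 7569).
Indices 49 through 87: 39 terms.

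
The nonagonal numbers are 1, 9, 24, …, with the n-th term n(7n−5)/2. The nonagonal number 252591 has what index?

269

Set n(7n−5)/2 = 252591, giving 7n² − 5n − 505182 = 0.
So n = (5 + 3761) / 14 = 3766/14 = 269.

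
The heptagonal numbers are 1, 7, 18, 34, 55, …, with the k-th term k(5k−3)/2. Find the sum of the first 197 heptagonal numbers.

Σ i(5i−3)/2 = (5Σi² − 3Σi) / 2 over i = 1..197.
Σi = 19503 and Σi² = 2567895.
(5·2567895 − 3·19503) / 2 = 12780966/2 = 6390483.

6390483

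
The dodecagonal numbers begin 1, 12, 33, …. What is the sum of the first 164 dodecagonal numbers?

Σ i(5i−4) = 5Σi² − 4Σi over i = 1..164.
Σi = 13530 and Σi² = 1483790.
5·1483790 − 4·13530 = 7364830.

7364830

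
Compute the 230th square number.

The 230th square number is n² with n = 230.
230² = 52900.

52900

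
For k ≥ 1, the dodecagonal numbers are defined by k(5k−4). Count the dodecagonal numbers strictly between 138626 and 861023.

249

The n-th dodecagonal number is n(5n−4).
Smallest index with value > 138626: n = 167 (giving 138777).
Largest index with value < 861023: n = 415 (giving 859465).
Indices 167 through 415: 249 terms.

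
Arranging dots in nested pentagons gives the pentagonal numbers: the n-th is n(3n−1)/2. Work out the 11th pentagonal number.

176

The 11th pentagonal number is n(3n−1)/2 with n = 11.
11·(3·11 − 1)/2 = 11·32/2 = 11·16 = 176.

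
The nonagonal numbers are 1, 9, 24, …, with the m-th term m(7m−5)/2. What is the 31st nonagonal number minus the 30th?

211

Consecutive nonagonal numbers differ by 7n − 6: here 7·31 − 6 = 211.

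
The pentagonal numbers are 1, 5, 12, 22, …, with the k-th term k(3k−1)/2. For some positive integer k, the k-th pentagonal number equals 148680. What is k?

315

Set n(3n−1)/2 = 148680, giving 3n² − n − 297360 = 0.
The discriminant is 1 + 24·148680 = 3568321, and √3568321 = 1889.
So n = (1 + 1889) / 6 = 1890/6 = 315.
Check: 315·(3·315 − 1)/2 = 148680. ✓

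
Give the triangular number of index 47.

The 47th triangular number is n(n+1)/2 with n = 47.
47·48/2 = 2256/2 = 1128.

1128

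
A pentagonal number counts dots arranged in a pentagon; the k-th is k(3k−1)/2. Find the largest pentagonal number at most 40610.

Solve n(3n−1)/2 ≤ 40610 for integer n.
n = 164 gives 40262 ≤ 40610, while n = 165 gives 40755 > 40610; so the answer is 40262.

40262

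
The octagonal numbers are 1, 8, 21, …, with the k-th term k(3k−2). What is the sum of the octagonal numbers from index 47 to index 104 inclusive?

1031849

Σ i(3i−2) = 3Σi² − 2Σi over i = 47..104.
Σi = 5460 − 1081 = 4379 and Σi² = 380380 − 33511 = 346869.
3·346869 − 2·4379 = 1031849.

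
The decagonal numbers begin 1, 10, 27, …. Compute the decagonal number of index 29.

29·(4·29 − 3) = 29·113 = 3277.

3277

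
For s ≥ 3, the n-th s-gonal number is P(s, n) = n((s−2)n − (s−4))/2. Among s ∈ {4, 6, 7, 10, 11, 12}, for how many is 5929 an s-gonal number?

s = 4: P(4, 77) = 5929. ✓
s = 6: P(6, 54) = 5778 and P(6, 55) = 5995; 5929 is not s-gonal.
s = 7: P(7, 49) = 5929. ✓
s = 10: P(10, 38) = 5662 and P(10, 39) = 5967; 5929 is not s-gonal.
s = 11: P(11, 36) = 5706 and P(11, 37) = 6031; 5929 is not s-gonal.
s = 12: P(12, 34) = 5644 and P(12, 35) = 5985; 5929 is not s-gonal.
Hits: s ∈ {4, 7} → 2.

2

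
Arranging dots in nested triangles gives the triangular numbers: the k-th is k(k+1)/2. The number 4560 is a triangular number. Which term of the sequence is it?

95

Set n(n+1)/2 = 4560, giving n² + n − 9120 = 0.
So n = (-1 + 191) / 2 = 190/2 = 95.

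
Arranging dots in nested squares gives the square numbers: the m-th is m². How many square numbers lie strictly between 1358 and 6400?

The n-th square number is n².
Smallest index with value > 1358: n = 37 (giving 1369).
Largest index with value < 6400: n = 79 (giving 6241).
Indices 37 through 79: 43 terms.

43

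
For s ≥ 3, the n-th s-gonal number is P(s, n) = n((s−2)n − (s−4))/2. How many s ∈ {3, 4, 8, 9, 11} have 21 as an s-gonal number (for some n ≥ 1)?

s = 3: P(3, 6) = 21. ✓
s = 4: P(4, 4) = 16 and P(4, 5) = 25; 21 is not s-gonal.
s = 8: P(8, 3) = 21. ✓
s = 9: P(9, 2) = 9 and P(9, 3) = 24; 21 is not s-gonal.
s = 11: P(11, 2) = 11 and P(11, 3) = 30; 21 is not s-gonal.
Hits: s ∈ {3, 8} → 2.

2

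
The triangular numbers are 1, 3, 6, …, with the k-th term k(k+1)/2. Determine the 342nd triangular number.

58653

The 342nd triangular number is n(n+1)/2 with n = 342.
342·343/2 = 117306/2 = 58653.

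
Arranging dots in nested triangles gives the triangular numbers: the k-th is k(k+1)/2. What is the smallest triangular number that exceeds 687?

703

Solve n(n+1)/2 > 687 for integer n.
The largest n with value ≤ 687 is 36 (since 666 ≤ 687 < 703), so the first above is n = 37, value 703.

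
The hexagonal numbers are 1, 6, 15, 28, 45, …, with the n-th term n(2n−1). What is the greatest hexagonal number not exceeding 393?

Solve n(2n−1) ≤ 393 for integer n.
n = 14 gives 378 ≤ 393, while n = 15 gives 435 > 393; so the answer is 378.

378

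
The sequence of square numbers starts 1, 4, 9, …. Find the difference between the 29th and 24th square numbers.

265

29² = 841 and 24² = 576.
Difference: 841 − 576 = 265.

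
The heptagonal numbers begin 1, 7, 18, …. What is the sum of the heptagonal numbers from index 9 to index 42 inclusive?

62152

Σ i(5i−3)/2 = (5Σi² − 3Σi) / 2 over i = 9..42.
Σi = 903 − 36 = 867 and Σi² = 25585 − 204 = 25381.
(5·25381 − 3·867) / 2 = 124304/2 = 62152.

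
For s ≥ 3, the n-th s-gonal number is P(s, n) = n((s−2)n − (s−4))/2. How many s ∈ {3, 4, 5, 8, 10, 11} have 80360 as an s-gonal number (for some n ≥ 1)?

1

s = 3: P(3, 400) = 80200 and P(3, 401) = 80601; 80360 is not s-gonal.
s = 4: P(4, 283) = 80089 and P(4, 284) = 80656; 80360 is not s-gonal.
s = 5: P(5, 231) = 79926 and P(5, 232) = 80620; 80360 is not s-gonal.
s = 8: P(8, 164) = 80360. ✓
s = 10: P(10, 142) = 80230 and P(10, 143) = 81367; 80360 is not s-gonal.
s = 11: P(11, 134) = 80333 and P(11, 135) = 81540; 80360 is not s-gonal.
Hits: s ∈ {8} → 1.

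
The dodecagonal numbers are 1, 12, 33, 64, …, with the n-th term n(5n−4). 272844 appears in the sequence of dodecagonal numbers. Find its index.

Set n(5n−4) = 272844, giving 5n² − 4n − 272844 = 0.
The discriminant is 16 + 20·272844 = 5456896, and √5456896 = 2336.
So n = (4 + 2336) / 10 = 2340/10 = 234.
Check: 234·(5·234 − 4) = 272844. ✓

234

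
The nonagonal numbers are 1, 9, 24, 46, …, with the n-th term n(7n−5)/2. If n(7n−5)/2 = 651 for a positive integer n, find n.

Set n(7n−5)/2 = 651, giving 7n² − 5n − 1302 = 0.
The discriminant is 25 + 56·651 = 36481, and √36481 = 191.
So n = (5 + 191) / 14 = 196/14 = 14.

14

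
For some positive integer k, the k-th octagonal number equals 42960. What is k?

Set n(3n−2) = 42960, giving 3n² − 2n − 42960 = 0.
The discriminant is 4 + 12·42960 = 515524, and √515524 = 718.
So n = (2 + 718) / 6 = 720/6 = 120.

120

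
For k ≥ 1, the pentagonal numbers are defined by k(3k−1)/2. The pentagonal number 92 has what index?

8

Set n(3n−1)/2 = 92, giving 3n² − n − 184 = 0.
So n = (1 + 47) / 6 = 48/6 = 8.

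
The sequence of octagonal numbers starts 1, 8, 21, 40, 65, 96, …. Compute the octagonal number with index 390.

390·(3·390 − 2) = 390·1168 = 455520.

455520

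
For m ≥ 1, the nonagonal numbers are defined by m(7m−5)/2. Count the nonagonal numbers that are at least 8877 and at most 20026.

26

The n-th nonagonal number is n(7n−5)/2.
Smallest index with value ≥ 8877: n = 51 (giving 8976).
Largest index with value ≤ 20026: n = 76 (giving 20026).
Indices 51 through 76: 26 terms.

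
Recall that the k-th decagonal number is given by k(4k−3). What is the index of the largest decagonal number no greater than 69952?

Solve n(4n−3) ≤ 69952 for integer n.
n = 132 gives 69300 ≤ 69952, while n = 133 gives 70357 > 69952; so the answer is index 132.

132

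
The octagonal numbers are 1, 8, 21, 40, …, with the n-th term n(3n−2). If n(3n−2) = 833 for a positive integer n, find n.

17

Set n(3n−2) = 833, giving 3n² − 2n − 833 = 0.
The discriminant is 4 + 12·833 = 10000, and √10000 = 100.
So n = (2 + 100) / 6 = 102/6 = 17.
Check: 17·(3·17 − 2) = 833. ✓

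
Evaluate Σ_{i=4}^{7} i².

126

Σ_{i=4}^{7} i² = 140 − 14 = 126.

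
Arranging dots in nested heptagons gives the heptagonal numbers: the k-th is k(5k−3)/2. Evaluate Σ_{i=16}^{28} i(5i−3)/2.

15756

Σ i(5i−3)/2 = (5Σi² − 3Σi) / 2 over i = 16..28.
Σi = 406 − 120 = 286 and Σi² = 7714 − 1240 = 6474.
(5·6474 − 3·286) / 2 = 31512/2 = 15756.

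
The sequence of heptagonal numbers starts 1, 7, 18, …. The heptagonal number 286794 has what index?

Set n(5n−3)/2 = 286794, giving 5n² − 3n − 573588 = 0.
So n = (3 + 3387) / 10 = 3390/10 = 339.
Check: 339·(5·339 − 3)/2 = 286794. ✓

339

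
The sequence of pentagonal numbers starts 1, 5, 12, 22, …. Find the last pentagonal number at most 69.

Solve n(3n−1)/2 ≤ 69 for integer n.
n = 6 gives 51 ≤ 69, while n = 7 gives 70 > 69; so the answer is 51.

51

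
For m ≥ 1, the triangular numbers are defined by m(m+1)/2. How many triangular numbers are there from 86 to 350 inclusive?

The n-th triangular number is n(n+1)/2.
Smallest index with value ≥ 86: n = 13 (giving 91).
Largest index with value ≤ 350: n = 25 (giving 325).
Indices 13 through 25: 13 terms.

13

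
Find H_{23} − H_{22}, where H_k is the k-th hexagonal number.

Consecutive hexagonal numbers differ by 4n − 3: here 4·23 − 3 = 89.

89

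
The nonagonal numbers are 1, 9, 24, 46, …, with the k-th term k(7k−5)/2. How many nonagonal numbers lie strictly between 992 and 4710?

The n-th nonagonal number is n(7n−5)/2.
Smallest index with value > 992: n = 18 (giving 1089).
Largest index with value < 4710: n = 37 (giving 4699).
Indices 18 through 37: 20 terms.

20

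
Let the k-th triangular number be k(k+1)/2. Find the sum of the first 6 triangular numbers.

Σ i(i+1)/2 = (Σi² + Σi) / 2 over i = 1..6.
Σi = 21 and Σi² = 91.
(1·91 + 1·21) / 2 = 112/2 = 56.

56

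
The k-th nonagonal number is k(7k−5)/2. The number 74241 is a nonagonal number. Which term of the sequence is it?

Set n(7n−5)/2 = 74241, giving 7n² − 5n − 148482 = 0.
The discriminant is 25 + 56·74241 = 4157521, and √4157521 = 2039.
So n = (5 + 2039) / 14 = 2044/14 = 146.
Check: 146·(7·146 − 5)/2 = 74241. ✓

146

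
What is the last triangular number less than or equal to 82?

78

Solve n(n+1)/2 ≤ 82 for integer n.
n = 12 gives 78 ≤ 82, while n = 13 gives 91 > 82; so the answer is 78.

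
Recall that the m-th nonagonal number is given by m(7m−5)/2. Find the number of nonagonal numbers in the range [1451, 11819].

38

The n-th nonagonal number is n(7n−5)/2.
Smallest index with value ≥ 1451: n = 21 (giving 1491).
Largest index with value ≤ 11819: n = 58 (giving 11629).
Indices 21 through 58: 38 terms.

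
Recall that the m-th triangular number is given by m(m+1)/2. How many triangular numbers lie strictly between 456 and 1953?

32

The n-th triangular number is n(n+1)/2.
Smallest index with value > 456: n = 30 (giving 465).
Largest index with value < 1953: n = 61 (giving 1891).
Indices 30 through 61: 32 terms.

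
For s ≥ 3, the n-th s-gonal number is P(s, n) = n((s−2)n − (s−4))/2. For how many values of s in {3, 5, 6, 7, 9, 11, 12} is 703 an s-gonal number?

s = 3: P(3, 37) = 703. ✓
s = 5: P(5, 21) = 651 and P(5, 22) = 715; 703 is not s-gonal.
s = 6: P(6, 19) = 703. ✓
s = 7: P(7, 17) = 697 and P(7, 18) = 783; 703 is not s-gonal.
s = 9: P(9, 14) = 651 and P(9, 15) = 750; 703 is not s-gonal.
s = 11: P(11, 12) = 606 and P(11, 13) = 715; 703 is not s-gonal.
s = 12: P(12, 12) = 672 and P(12, 13) = 793; 703 is not s-gonal.
Hits: s ∈ {3, 6} → 2.

2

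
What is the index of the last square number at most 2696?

51

Solve n² ≤ 2696 for integer n.
n = 51 gives 2601 ≤ 2696, while n = 52 gives 2704 > 2696; so the answer is index 51.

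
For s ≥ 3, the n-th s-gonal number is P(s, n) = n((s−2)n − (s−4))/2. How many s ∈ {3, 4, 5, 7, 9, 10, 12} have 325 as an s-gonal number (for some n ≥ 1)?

2

s = 3: P(3, 25) = 325. ✓
s = 4: P(4, 18) = 324 and P(4, 19) = 361; 325 is not s-gonal.
s = 5: P(5, 14) = 287 and P(5, 15) = 330; 325 is not s-gonal.
s = 7: P(7, 11) = 286 and P(7, 12) = 342; 325 is not s-gonal.
s = 9: P(9, 10) = 325. ✓
s = 10: P(10, 9) = 297 and P(10, 10) = 370; 325 is not s-gonal.
s = 12: P(12, 8) = 288 and P(12, 9) = 369; 325 is not s-gonal.
Hits: s ∈ {3, 9} → 2.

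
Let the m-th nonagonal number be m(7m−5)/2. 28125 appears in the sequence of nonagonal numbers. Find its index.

90

Set n(7n−5)/2 = 28125, giving 7n² − 5n − 56250 = 0.
The discriminant is 25 + 56·28125 = 1575025, and √1575025 = 1255.
So n = (5 + 1255) / 14 = 1260/14 = 90.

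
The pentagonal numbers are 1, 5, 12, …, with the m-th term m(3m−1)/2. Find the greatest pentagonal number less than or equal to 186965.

186737

Solve n(3n−1)/2 ≤ 186965 for integer n.
n = 353 gives 186737 ≤ 186965, while n = 354 gives 187797 > 186965; so the answer is 186737.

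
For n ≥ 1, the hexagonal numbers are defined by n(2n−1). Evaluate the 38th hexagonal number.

2850

The 38th hexagonal number is n(2n−1) with n = 38.
38·(2·38 − 1) = 38·75 = 2850.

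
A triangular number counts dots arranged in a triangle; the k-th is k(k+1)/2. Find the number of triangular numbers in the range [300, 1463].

The n-th triangular number is n(n+1)/2.
Smallest index with value ≥ 300: n = 24 (giving 300).
Largest index with value ≤ 1463: n = 53 (giving 1431).
Indices 24 through 53: 30 terms.

30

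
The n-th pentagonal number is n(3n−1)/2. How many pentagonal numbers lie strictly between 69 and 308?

8

The n-th pentagonal number is n(3n−1)/2.
Smallest index with value > 69: n = 7 (giving 70).
Largest index with value < 308: n = 14 (giving 287).
Indices 7 through 14: 8 terms.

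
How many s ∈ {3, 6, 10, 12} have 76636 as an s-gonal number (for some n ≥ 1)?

s = 3: P(3, 391) = 76636. ✓
s = 6: P(6, 196) = 76636. ✓
s = 10: P(10, 138) = 75762 and P(10, 139) = 76867; 76636 is not s-gonal.
s = 12: P(12, 124) = 76384 and P(12, 125) = 77625; 76636 is not s-gonal.
Hits: s ∈ {3, 6} → 2.

2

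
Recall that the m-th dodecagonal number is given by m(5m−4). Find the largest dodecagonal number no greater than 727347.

Solve n(5n−4) ≤ 727347 for integer n.
n = 381 gives 724281 ≤ 727347, while n = 382 gives 728092 > 727347; so the answer is 724281.

724281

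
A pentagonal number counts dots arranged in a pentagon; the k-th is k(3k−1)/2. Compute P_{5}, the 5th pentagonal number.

The 5th pentagonal number is n(3n−1)/2 with n = 5.
5·(3·5 − 1)/2 = 5·14/2 = 5·7 = 35.

35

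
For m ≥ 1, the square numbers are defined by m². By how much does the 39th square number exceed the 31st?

39² = 1521 and 31² = 961.
Difference: 1521 − 961 = 560.

560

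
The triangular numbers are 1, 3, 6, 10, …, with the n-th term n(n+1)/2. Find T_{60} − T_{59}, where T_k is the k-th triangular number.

Consecutive triangular numbers differ by n: T_{60} − T_{59} = 60.

60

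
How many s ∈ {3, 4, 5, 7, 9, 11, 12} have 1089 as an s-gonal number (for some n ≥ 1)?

s = 3: P(3, 46) = 1081 and P(3, 47) = 1128; 1089 is not s-gonal.
s = 4: P(4, 33) = 1089. ✓
s = 5: P(5, 27) = 1080 and P(5, 28) = 1162; 1089 is not s-gonal.
s = 7: P(7, 21) = 1071 and P(7, 22) = 1177; 1089 is not s-gonal.
s = 9: P(9, 18) = 1089. ✓
s = 11: P(11, 15) = 960 and P(11, 16) = 1096; 1089 is not s-gonal.
s = 12: P(12, 15) = 1065 and P(12, 16) = 1216; 1089 is not s-gonal.
Hits: s ∈ {4, 9} → 2.

2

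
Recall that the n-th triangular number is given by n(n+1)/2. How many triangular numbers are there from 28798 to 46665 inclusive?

66

The n-th triangular number is n(n+1)/2.
Smallest index with value ≥ 28798: n = 240 (giving 28920).
Largest index with value ≤ 46665: n = 305 (giving 46665).
Indices 240 through 305: 66 terms.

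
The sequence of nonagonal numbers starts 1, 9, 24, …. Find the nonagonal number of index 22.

The 22nd nonagonal number is n(7n−5)/2 with n = 22.
22·(7·22 − 5)/2 = 22·149/2 = 1639.

1639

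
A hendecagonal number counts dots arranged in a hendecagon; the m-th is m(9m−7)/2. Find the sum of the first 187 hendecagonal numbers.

Σ i(9i−7)/2 = (9Σi² − 7Σi) / 2 over i = 1..187.
Σi = 17578 and Σi² = 2197250.
(9·2197250 − 7·17578) / 2 = 19652204/2 = 9826102.

9826102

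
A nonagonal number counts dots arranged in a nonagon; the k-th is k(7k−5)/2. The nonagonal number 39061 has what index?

Set n(7n−5)/2 = 39061, giving 7n² − 5n − 78122 = 0.
The discriminant is 25 + 56·39061 = 2187441, and √2187441 = 1479.
So n = (5 + 1479) / 14 = 1484/14 = 106.

106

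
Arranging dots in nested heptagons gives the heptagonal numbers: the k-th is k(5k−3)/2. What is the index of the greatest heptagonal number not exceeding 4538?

42

Solve n(5n−3)/2 ≤ 4538 for integer n.
n = 42 gives 4347 ≤ 4538, while n = 43 gives 4558 > 4538; so the answer is index 42.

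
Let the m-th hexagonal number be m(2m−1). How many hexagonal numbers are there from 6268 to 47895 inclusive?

99

The n-th hexagonal number is n(2n−1).
Smallest index with value ≥ 6268: n = 57 (giving 6441).
Largest index with value ≤ 47895: n = 155 (giving 47895).
Indices 57 through 155: 99 terms.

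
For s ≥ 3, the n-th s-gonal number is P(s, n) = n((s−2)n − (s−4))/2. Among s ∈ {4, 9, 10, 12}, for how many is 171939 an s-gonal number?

s = 4: P(4, 414) = 171396 and P(4, 415) = 172225; 171939 is not s-gonal.
s = 9: P(9, 222) = 171939. ✓
s = 10: P(10, 207) = 170775 and P(10, 208) = 172432; 171939 is not s-gonal.
s = 12: P(12, 185) = 170385 and P(12, 186) = 172236; 171939 is not s-gonal.
Hits: s ∈ {9} → 1.

1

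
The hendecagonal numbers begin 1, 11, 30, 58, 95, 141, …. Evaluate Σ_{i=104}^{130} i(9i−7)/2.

Σ i(9i−7)/2 = (9Σi² − 7Σi) / 2 over i = 104..130.
Σi = 8515 − 5356 = 3159 and Σi² = 740805 − 369564 = 371241.
(9·371241 − 7·3159) / 2 = 3319056/2 = 1659528.

1659528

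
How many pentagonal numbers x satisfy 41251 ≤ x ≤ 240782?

235

The n-th pentagonal number is n(3n−1)/2.
Smallest index with value ≥ 41251: n = 166 (giving 41251).
Largest index with value ≤ 240782: n = 400 (giving 239800).
Indices 166 through 400: 235 terms.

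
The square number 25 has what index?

5

We need n² = 25, so n = √25 = 5.
Check: 5² = 25. ✓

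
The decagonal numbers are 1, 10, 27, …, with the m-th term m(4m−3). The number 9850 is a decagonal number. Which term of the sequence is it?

Set n(4n−3) = 9850, giving 4n² − 3n − 9850 = 0.
The discriminant is 9 + 16·9850 = 157609, and √157609 = 397.
So n = (3 + 397) / 8 = 400/8 = 50.

50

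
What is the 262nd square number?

68644

The 262nd square number is n² with n = 262.
262² = 68644.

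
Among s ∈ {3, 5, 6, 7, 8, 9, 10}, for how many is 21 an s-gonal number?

2

s = 3: P(3, 6) = 21. ✓
s = 5: P(5, 3) = 12 and P(5, 4) = 22; 21 is not s-gonal.
s = 6: P(6, 3) = 15 and P(6, 4) = 28; 21 is not s-gonal.
s = 7: P(7, 3) = 18 and P(7, 4) = 34; 21 is not s-gonal.
s = 8: P(8, 3) = 21. ✓
s = 9: P(9, 2) = 9 and P(9, 3) = 24; 21 is not s-gonal.
s = 10: P(10, 2) = 10 and P(10, 3) = 27; 21 is not s-gonal.
Hits: s ∈ {3, 8} → 2.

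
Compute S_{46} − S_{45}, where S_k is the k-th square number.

91

n² − (n−1)² = 2n − 1, so 46² − 45² = 2·46 − 1 = 91.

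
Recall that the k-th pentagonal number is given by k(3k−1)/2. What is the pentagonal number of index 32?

1520

32·(3·32 − 1)/2 = 32·95/2 = 1520.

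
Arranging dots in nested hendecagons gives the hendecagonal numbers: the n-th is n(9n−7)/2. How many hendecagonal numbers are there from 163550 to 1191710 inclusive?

The n-th hendecagonal number is n(9n−7)/2.
Smallest index with value ≥ 163550: n = 192 (giving 165216).
Largest index with value ≤ 1191710: n = 515 (giving 1191710).
Indices 192 through 515: 324 terms.

324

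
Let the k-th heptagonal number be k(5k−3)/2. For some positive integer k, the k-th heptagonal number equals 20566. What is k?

Set n(5n−3)/2 = 20566, giving 5n² − 3n − 41132 = 0.
So n = (3 + 907) / 10 = 910/10 = 91.

91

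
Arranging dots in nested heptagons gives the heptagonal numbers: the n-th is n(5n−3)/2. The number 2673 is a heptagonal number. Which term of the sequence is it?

Set n(5n−3)/2 = 2673, giving 5n² − 3n − 5346 = 0.
The discriminant is 9 + 40·2673 = 106929, and √106929 = 327.
So n = (3 + 327) / 10 = 330/10 = 33.

33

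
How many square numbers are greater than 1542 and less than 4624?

The n-th square number is n².
Smallest index with value > 1542: n = 40 (giving 1600).
Largest index with value < 4624: n = 67 (giving 4489).
Indices 40 through 67: 28 terms.

28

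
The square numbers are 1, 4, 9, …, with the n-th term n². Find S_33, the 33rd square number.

33² = 1089.

1089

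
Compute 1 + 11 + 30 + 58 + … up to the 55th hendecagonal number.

251020

Σ i(9i−7)/2 = (9Σi² − 7Σi) / 2 over i = 1..55.
Σi = 1540 and Σi² = 56980.
(9·56980 − 7·1540) / 2 = 502040/2 = 251020.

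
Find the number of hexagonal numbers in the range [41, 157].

5

The n-th hexagonal number is n(2n−1).
Smallest index with value ≥ 41: n = 5 (giving 45).
Largest index with value ≤ 157: n = 9 (giving 153).
Indices 5 through 9: 5 terms.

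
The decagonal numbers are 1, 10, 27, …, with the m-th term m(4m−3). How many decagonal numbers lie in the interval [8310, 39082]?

The n-th decagonal number is n(4n−3).
Smallest index with value ≥ 8310: n = 46 (giving 8326).
Largest index with value ≤ 39082: n = 99 (giving 38907).
Indices 46 through 99: 54 terms.

54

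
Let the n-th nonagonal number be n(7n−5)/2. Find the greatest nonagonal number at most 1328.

Solve n(7n−5)/2 ≤ 1328 for integer n.
n = 19 gives 1216 ≤ 1328, while n = 20 gives 1350 > 1328; so the answer is 1216.

1216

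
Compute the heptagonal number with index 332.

275062

The 332nd heptagonal number is n(5n−3)/2 with n = 332.
332·(5·332 − 3)/2 = 332·1657/2 = 275062.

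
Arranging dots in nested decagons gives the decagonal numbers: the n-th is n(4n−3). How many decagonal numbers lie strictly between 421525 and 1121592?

The n-th decagonal number is n(4n−3).
Smallest index with value > 421525: n = 326 (giving 424126).
Largest index with value < 1121592: n = 529 (giving 1117777).
Indices 326 through 529: 204 terms.

204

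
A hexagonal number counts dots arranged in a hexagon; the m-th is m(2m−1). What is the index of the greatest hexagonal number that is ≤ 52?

5

Solve n(2n−1) ≤ 52 for integer n.
n = 5 gives 45 ≤ 52, while n = 6 gives 66 > 52; so the answer is index 5.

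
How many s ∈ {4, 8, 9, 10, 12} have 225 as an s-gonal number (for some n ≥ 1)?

2

s = 4: P(4, 15) = 225. ✓
s = 8: P(8, 9) = 225. ✓
s = 9: P(9, 8) = 204 and P(9, 9) = 261; 225 is not s-gonal.
s = 10: P(10, 7) = 175 and P(10, 8) = 232; 225 is not s-gonal.
s = 12: P(12, 7) = 217 and P(12, 8) = 288; 225 is not s-gonal.
Hits: s ∈ {4, 8} → 2.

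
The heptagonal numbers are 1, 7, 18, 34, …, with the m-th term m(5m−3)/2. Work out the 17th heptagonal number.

The 17th heptagonal number is n(5n−3)/2 with n = 17.
17·(5·17 − 3)/2 = 17·82/2 = 17·41 = 697.

697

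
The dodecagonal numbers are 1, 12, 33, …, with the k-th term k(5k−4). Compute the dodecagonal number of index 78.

78·(5·78 − 4) = 78·386 = 30108.

30108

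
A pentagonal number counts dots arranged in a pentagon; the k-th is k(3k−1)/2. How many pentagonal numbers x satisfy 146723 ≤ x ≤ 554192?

The n-th pentagonal number is n(3n−1)/2.
Smallest index with value ≥ 146723: n = 313 (giving 146797).
Largest index with value ≤ 554192: n = 608 (giving 554192).
Indices 313 through 608: 296 terms.

296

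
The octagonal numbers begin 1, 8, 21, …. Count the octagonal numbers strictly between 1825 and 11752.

37

The n-th octagonal number is n(3n−2).
Smallest index with value > 1825: n = 26 (giving 1976).
Largest index with value < 11752: n = 62 (giving 11408).
Indices 26 through 62: 37 terms.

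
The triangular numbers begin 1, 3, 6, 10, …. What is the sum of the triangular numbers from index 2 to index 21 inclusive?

Σ i(i+1)/2 = (Σi² + Σi) / 2 over i = 2..21.
Σi = 231 − 1 = 230 and Σi² = 3311 − 1 = 3310.
(1·3310 + 1·230) / 2 = 3540/2 = 1770.

1770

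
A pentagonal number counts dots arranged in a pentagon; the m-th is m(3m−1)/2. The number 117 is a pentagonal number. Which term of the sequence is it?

9

Set n(3n−1)/2 = 117, giving 3n² − n − 234 = 0.
The discriminant is 1 + 24·117 = 2809, and √2809 = 53.
So n = (1 + 53) / 6 = 54/6 = 9.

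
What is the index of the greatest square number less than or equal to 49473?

222

Solve n² ≤ 49473 for integer n.
n = 222 gives 49284 ≤ 49473, while n = 223 gives 49729 > 49473; so the answer is index 222.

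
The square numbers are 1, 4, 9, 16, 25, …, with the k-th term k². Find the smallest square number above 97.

Solve n² > 97 for integer n.
The largest n with value ≤ 97 is 9 (since 81 ≤ 97 < 100), so the first above is n = 10, value 100.

100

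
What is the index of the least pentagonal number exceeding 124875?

289

Solve n(3n−1)/2 > 124875 for integer n.
The largest n with value ≤ 124875 is 288 (since 124272 ≤ 124875 < 125137), so the first above is n = 289, value 125137.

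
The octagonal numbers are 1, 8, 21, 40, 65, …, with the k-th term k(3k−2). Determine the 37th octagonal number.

The 37th octagonal number is n(3n−2) with n = 37.
37·(3·37 − 2) = 37·109 = 4033.

4033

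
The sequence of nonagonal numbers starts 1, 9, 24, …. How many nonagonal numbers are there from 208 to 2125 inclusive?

17

The n-th nonagonal number is n(7n−5)/2.
Smallest index with value ≥ 208: n = 9 (giving 261).
Largest index with value ≤ 2125: n = 25 (giving 2125).
Indices 9 through 25: 17 terms.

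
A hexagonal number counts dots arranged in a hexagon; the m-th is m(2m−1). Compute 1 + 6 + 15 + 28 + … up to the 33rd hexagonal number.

24497

Σ i(2i−1) = 2Σi² − Σi over i = 1..33.
Σi = 561 and Σi² = 12529.
2·12529 − 1·561 = 24497.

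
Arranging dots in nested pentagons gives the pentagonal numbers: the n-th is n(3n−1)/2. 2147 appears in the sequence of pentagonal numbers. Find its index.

38

Set n(3n−1)/2 = 2147, giving 3n² − n − 4294 = 0.
The discriminant is 1 + 24·2147 = 51529, and √51529 = 227.
So n = (1 + 227) / 6 = 228/6 = 38.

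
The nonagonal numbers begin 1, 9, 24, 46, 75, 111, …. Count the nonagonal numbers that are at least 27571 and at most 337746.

The n-th nonagonal number is n(7n−5)/2.
Smallest index with value ≥ 27571: n = 90 (giving 28125).
Largest index with value ≤ 337746: n = 311 (giving 337746).
Indices 90 through 311: 222 terms.

222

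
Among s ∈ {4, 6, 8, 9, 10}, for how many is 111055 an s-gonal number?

1

s = 4: P(4, 333) = 110889 and P(4, 334) = 111556; 111055 is not s-gonal.
s = 6: P(6, 235) = 110215 and P(6, 236) = 111156; 111055 is not s-gonal.
s = 8: P(8, 192) = 110208 and P(8, 193) = 111361; 111055 is not s-gonal.
s = 9: P(9, 178) = 110449 and P(9, 179) = 111696; 111055 is not s-gonal.
s = 10: P(10, 167) = 111055. ✓
Hits: s ∈ {10} → 1.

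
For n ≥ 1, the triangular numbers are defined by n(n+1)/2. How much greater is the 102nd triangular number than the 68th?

102·103/2 = 5253 and 68·69/2 = 2346.
Difference: 5253 − 2346 = 2907.

2907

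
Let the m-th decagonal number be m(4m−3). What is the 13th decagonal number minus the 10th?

13·(4·13 − 3) = 637 and 10·(4·10 − 3) = 370.
Difference: 637 − 370 = 267.

267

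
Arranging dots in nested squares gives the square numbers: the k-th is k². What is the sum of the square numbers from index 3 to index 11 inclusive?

Σ_{i=3}^{11} i² = 506 − 5 = 501.

501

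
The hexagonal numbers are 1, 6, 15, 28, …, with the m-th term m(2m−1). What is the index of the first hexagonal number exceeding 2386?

Solve n(2n−1) > 2386 for integer n.
The largest n with value ≤ 2386 is 34 (since 2278 ≤ 2386 < 2415), so the first above is n = 35, value 2415.

35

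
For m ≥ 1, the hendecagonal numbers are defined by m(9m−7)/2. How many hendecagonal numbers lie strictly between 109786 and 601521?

209

The n-th hendecagonal number is n(9n−7)/2.
Smallest index with value > 109786: n = 157 (giving 110371).
Largest index with value < 601521: n = 365 (giving 598235).
Indices 157 through 365: 209 terms.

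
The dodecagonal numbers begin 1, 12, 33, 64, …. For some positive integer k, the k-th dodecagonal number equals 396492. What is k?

Set n(5n−4) = 396492, giving 5n² − 4n − 396492 = 0.
The discriminant is 16 + 20·396492 = 7929856, and √7929856 = 2816.
So n = (4 + 2816) / 10 = 2820/10 = 282.

282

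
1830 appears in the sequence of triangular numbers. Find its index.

60

Set n(n+1)/2 = 1830, giving n² + n − 3660 = 0.
The discriminant is 1 + 8·1830 = 14641, and √14641 = 121.
So n = (-1 + 121) / 2 = 120/2 = 60.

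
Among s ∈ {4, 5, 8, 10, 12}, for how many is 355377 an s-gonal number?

1

s = 4: P(4, 596) = 355216 and P(4, 597) = 356409; 355377 is not s-gonal.
s = 5: P(5, 486) = 354051 and P(5, 487) = 355510; 355377 is not s-gonal.
s = 8: P(8, 344) = 354320 and P(8, 345) = 356385; 355377 is not s-gonal.
s = 10: P(10, 298) = 354322 and P(10, 299) = 356707; 355377 is not s-gonal.
s = 12: P(12, 267) = 355377. ✓
Hits: s ∈ {12} → 1.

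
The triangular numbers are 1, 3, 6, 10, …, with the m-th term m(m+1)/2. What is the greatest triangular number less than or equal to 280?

276

Solve n(n+1)/2 ≤ 280 for integer n.
n = 23 gives 276 ≤ 280, while n = 24 gives 300 > 280; so the answer is 276.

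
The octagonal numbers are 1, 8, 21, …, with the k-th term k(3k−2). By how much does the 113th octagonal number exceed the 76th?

113·(3·113 − 2) = 38081 and 76·(3·76 − 2) = 17176.
Difference: 38081 − 17176 = 20905.

20905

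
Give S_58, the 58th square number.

3364

The 58th square number is n² with n = 58.
58² = 3364.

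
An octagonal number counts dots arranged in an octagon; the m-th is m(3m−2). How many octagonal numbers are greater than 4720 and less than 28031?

The n-th octagonal number is n(3n−2).
Smallest index with value > 4720: n = 41 (giving 4961).
Largest index with value < 28031: n = 96 (giving 27456).
Indices 41 through 96: 56 terms.

56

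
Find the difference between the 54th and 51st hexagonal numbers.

54·(2·54 − 1) = 5778 and 51·(2·51 − 1) = 5151.
Difference: 5778 − 5151 = 627.

627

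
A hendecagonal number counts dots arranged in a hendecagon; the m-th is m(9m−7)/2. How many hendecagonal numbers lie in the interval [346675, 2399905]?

453

The n-th hendecagonal number is n(9n−7)/2.
Smallest index with value ≥ 346675: n = 278 (giving 346805).
Largest index with value ≤ 2399905: n = 730 (giving 2395495).
Indices 278 through 730: 453 terms.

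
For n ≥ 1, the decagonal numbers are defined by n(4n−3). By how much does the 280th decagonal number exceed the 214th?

280·(4·280 − 3) = 312760 and 214·(4·214 − 3) = 182542.
Difference: 312760 − 182542 = 130218.

130218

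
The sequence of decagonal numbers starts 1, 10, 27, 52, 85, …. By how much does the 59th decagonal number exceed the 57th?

59·(4·59 − 3) = 13747 and 57·(4·57 − 3) = 12825.
Difference: 13747 − 12825 = 922.

922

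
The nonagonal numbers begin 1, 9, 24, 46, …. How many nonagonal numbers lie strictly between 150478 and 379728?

The n-th nonagonal number is n(7n−5)/2.
Smallest index with value > 150478: n = 208 (giving 150904).
Largest index with value < 379728: n = 329 (giving 378021).
Indices 208 through 329: 122 terms.

122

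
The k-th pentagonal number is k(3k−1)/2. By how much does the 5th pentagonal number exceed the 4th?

Consecutive pentagonal numbers differ by 3n − 2: here 3·5 − 2 = 13.

13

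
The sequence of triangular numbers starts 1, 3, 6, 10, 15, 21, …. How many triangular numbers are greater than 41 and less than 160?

9

The n-th triangular number is n(n+1)/2.
Smallest index with value > 41: n = 9 (giving 45).
Largest index with value < 160: n = 17 (giving 153).
Indices 9 through 17: 9 terms.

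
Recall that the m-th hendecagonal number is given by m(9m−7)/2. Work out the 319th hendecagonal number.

456808

The 319th hendecagonal number is n(9n−7)/2 with n = 319.
319·(9·319 − 7)/2 = 319·2864/2 = 319·1432 = 456808.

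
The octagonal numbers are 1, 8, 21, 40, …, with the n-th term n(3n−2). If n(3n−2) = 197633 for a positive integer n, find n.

Set n(3n−2) = 197633, giving 3n² − 2n − 197633 = 0.
The discriminant is 4 + 12·197633 = 2371600, and √2371600 = 1540.
So n = (2 + 1540) / 6 = 1542/6 = 257.

257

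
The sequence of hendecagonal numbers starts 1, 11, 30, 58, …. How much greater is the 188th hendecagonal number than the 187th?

1684

Consecutive hendecagonal numbers differ by 9n − 8: here 9·188 − 8 = 1684.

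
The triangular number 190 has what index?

Set n(n+1)/2 = 190, giving n² + n − 380 = 0.
The discriminant is 1 + 8·190 = 1521, and √1521 = 39.
So n = (-1 + 39) / 2 = 38/2 = 19.
Check: 19·20/2 = 190. ✓

19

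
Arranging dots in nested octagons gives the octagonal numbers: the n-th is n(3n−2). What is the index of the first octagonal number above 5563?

Solve n(3n−2) > 5563 for integer n.
The largest n with value ≤ 5563 is 43 (since 5461 ≤ 5563 < 5720), so the first above is n = 44, value 5720.

44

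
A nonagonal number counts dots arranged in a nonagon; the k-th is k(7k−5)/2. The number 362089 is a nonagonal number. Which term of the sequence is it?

Set n(7n−5)/2 = 362089, giving 7n² − 5n − 724178 = 0.
The discriminant is 25 + 56·362089 = 20277009, and √20277009 = 4503.
So n = (5 + 4503) / 14 = 4508/14 = 322.

322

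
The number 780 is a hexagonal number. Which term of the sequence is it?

Set n(2n−1) = 780, giving 2n² − n − 780 = 0.
The discriminant is 1 + 8·780 = 6241, and √6241 = 79.
So n = (1 + 79) / 4 = 80/4 = 20.

20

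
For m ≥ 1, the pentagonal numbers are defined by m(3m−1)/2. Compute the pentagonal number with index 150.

150·(3·150 − 1)/2 = 150·449/2 = 33675.

33675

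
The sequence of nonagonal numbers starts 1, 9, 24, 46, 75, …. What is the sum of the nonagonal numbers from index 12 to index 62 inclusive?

Σ i(7i−5)/2 = (7Σi² − 5Σi) / 2 over i = 12..62.
Σi = 1953 − 66 = 1887 and Σi² = 81375 − 506 = 80869.
(7·80869 − 5·1887) / 2 = 556648/2 = 278324.

278324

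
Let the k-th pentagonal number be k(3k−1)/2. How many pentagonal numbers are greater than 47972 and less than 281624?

254

The n-th pentagonal number is n(3n−1)/2.
Smallest index with value > 47972: n = 180 (giving 48510).
Largest index with value < 281624: n = 433 (giving 281017).
Indices 180 through 433: 254 terms.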